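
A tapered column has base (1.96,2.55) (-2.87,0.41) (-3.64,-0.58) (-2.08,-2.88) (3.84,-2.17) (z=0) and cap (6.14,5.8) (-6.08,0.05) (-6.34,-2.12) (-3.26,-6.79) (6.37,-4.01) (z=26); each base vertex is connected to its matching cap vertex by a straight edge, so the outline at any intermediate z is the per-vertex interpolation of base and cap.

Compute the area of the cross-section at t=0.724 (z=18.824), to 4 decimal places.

Area at t=0.724: 75.3830

Cross-section at t=0.724: each vertex is (1-t)·p0[i] + t·p1[i].
  v1: (1-0.724)·(1.96,2.55) + 0.724·(6.14,5.8) = (4.9863,4.9030)
  v2: (1-0.724)·(-2.87,0.41) + 0.724·(-6.08,0.05) = (-5.1940,0.1494)
  v3: (1-0.724)·(-3.64,-0.58) + 0.724·(-6.34,-2.12) = (-5.5948,-1.6950)
  v4: (1-0.724)·(-2.08,-2.88) + 0.724·(-3.26,-6.79) = (-2.9343,-5.7108)
  v5: (1-0.724)·(3.84,-2.17) + 0.724·(6.37,-4.01) = (5.6717,-3.5022)
Shoelace sum Σ(x_i·y_{i+1} − x_{i+1}·y_i):
  i=1: 4.9863·0.1494 − -5.1940·4.9030 = +26.2111 (running +26.2111)
  i=2: -5.1940·-1.6950 − -5.5948·0.1494 = +9.6393 (running +35.8505)
  i=3: -5.5948·-5.7108 − -2.9343·-1.6950 = +26.9775 (running +62.8279)
  i=4: -2.9343·-3.5022 − 5.6717·-5.7108 = +42.6667 (running +105.4947)
  i=5: 5.6717·4.9030 − 4.9863·-3.5022 = +45.2713 (running +150.7660)
Area = |Σ|/2 = |150.7660|/2 = 75.3830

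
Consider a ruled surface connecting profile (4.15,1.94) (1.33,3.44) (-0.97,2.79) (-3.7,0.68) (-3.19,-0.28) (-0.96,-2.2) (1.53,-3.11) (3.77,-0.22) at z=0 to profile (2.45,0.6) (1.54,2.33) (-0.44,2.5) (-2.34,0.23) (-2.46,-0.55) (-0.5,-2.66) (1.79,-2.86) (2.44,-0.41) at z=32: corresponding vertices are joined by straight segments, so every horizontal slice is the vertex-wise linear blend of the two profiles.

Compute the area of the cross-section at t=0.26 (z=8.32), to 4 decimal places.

Cross-section at t=0.26: each vertex is (1-t)·p0[i] + t·p1[i].
  v1: (1-0.26)·(4.15,1.94) + 0.26·(2.45,0.6) = (3.7080,1.5916)
  v2: (1-0.26)·(1.33,3.44) + 0.26·(1.54,2.33) = (1.3846,3.1514)
  v3: (1-0.26)·(-0.97,2.79) + 0.26·(-0.44,2.5) = (-0.8322,2.7146)
  v4: (1-0.26)·(-3.7,0.68) + 0.26·(-2.34,0.23) = (-3.3464,0.5630)
  v5: (1-0.26)·(-3.19,-0.28) + 0.26·(-2.46,-0.55) = (-3.0002,-0.3502)
  v6: (1-0.26)·(-0.96,-2.2) + 0.26·(-0.5,-2.66) = (-0.8404,-2.3196)
  v7: (1-0.26)·(1.53,-3.11) + 0.26·(1.79,-2.86) = (1.5976,-3.0450)
  v8: (1-0.26)·(3.77,-0.22) + 0.26·(2.44,-0.41) = (3.4242,-0.2694)
Shoelace sum Σ(x_i·y_{i+1} − x_{i+1}·y_i):
  i=1: 3.7080·3.1514 − 1.3846·1.5916 = +9.4817 (running +9.4817)
  i=2: 1.3846·2.7146 − -0.8322·3.1514 = +6.3812 (running +15.8629)
  i=3: -0.8322·0.5630 − -3.3464·2.7146 = +8.6156 (running +24.4785)
  i=4: -3.3464·-0.3502 − -3.0002·0.5630 = +2.8610 (running +27.3395)
  i=5: -3.0002·-2.3196 − -0.8404·-0.3502 = +6.6650 (running +34.0045)
  i=6: -0.8404·-3.0450 − 1.5976·-2.3196 = +6.2648 (running +40.2693)
  i=7: 1.5976·-0.2694 − 3.4242·-3.0450 = +9.9963 (running +50.2656)
  i=8: 3.4242·1.5916 − 3.7080·-0.2694 = +6.4489 (running +56.7145)
Area = |Σ|/2 = |56.7145|/2 = 28.3572

Area at t=0.26: 28.3572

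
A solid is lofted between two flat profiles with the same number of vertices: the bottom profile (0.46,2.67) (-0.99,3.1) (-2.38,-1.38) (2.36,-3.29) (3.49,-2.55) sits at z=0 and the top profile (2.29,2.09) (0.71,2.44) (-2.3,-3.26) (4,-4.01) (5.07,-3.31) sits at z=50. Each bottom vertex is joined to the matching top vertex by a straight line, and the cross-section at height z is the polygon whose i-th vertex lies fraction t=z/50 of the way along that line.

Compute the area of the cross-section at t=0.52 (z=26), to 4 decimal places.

Area at t=0.52: 23.8442

Cross-section at t=0.52: each vertex is (1-t)·p0[i] + t·p1[i].
  v1: (1-0.52)·(0.46,2.67) + 0.52·(2.29,2.09) = (1.4116,2.3684)
  v2: (1-0.52)·(-0.99,3.1) + 0.52·(0.71,2.44) = (-0.1060,2.7568)
  v3: (1-0.52)·(-2.38,-1.38) + 0.52·(-2.3,-3.26) = (-2.3384,-2.3576)
  v4: (1-0.52)·(2.36,-3.29) + 0.52·(4,-4.01) = (3.2128,-3.6644)
  v5: (1-0.52)·(3.49,-2.55) + 0.52·(5.07,-3.31) = (4.3116,-2.9452)
Shoelace sum Σ(x_i·y_{i+1} − x_{i+1}·y_i):
  i=1: 1.4116·2.7568 − -0.1060·2.3684 = +4.1425 (running +4.1425)
  i=2: -0.1060·-2.3576 − -2.3384·2.7568 = +6.6964 (running +10.8390)
  i=3: -2.3384·-3.6644 − 3.2128·-2.3576 = +16.1433 (running +26.9823)
  i=4: 3.2128·-2.9452 − 4.3116·-3.6644 = +6.3371 (running +33.3194)
  i=5: 4.3116·2.3684 − 1.4116·-2.9452 = +14.3690 (running +47.6884)
Area = |Σ|/2 = |47.6884|/2 = 23.8442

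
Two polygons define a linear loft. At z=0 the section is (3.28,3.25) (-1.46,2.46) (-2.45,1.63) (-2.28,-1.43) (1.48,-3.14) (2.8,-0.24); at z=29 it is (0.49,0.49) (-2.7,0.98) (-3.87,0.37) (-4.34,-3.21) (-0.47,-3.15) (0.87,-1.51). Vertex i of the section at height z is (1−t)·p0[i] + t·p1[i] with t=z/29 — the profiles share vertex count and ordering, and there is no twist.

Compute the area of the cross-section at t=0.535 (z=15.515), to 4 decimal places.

Cross-section at t=0.535: each vertex is (1-t)·p0[i] + t·p1[i].
  v1: (1-0.535)·(3.28,3.25) + 0.535·(0.49,0.49) = (1.7873,1.7734)
  v2: (1-0.535)·(-1.46,2.46) + 0.535·(-2.7,0.98) = (-2.1234,1.6682)
  v3: (1-0.535)·(-2.45,1.63) + 0.535·(-3.87,0.37) = (-3.2097,0.9559)
  v4: (1-0.535)·(-2.28,-1.43) + 0.535·(-4.34,-3.21) = (-3.3821,-2.3823)
  v5: (1-0.535)·(1.48,-3.14) + 0.535·(-0.47,-3.15) = (0.4367,-3.1454)
  v6: (1-0.535)·(2.8,-0.24) + 0.535·(0.87,-1.51) = (1.7674,-0.9195)
Shoelace sum Σ(x_i·y_{i+1} − x_{i+1}·y_i):
  i=1: 1.7873·1.6682 − -2.1234·1.7734 = +6.7473 (running +6.7473)
  i=2: -2.1234·0.9559 − -3.2097·1.6682 = +3.3247 (running +10.0720)
  i=3: -3.2097·-2.3823 − -3.3821·0.9559 = +10.8794 (running +20.9514)
  i=4: -3.3821·-3.1454 − 0.4367·-2.3823 = +11.6784 (running +32.6297)
  i=5: 0.4367·-0.9195 − 1.7674·-3.1454 = +5.1577 (running +37.7874)
  i=6: 1.7674·1.7734 − 1.7873·-0.9195 = +4.7778 (running +42.5652)
Area = |Σ|/2 = |42.5652|/2 = 21.2826

Area at t=0.535: 21.2826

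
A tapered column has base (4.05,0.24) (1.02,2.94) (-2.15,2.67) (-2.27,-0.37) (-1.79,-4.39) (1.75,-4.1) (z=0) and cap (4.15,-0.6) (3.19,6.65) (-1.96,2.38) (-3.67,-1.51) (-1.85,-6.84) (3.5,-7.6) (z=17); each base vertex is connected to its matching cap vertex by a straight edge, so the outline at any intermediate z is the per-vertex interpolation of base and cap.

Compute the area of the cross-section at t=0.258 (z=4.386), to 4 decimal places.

Area at t=0.258: 44.4528

Cross-section at t=0.258: each vertex is (1-t)·p0[i] + t·p1[i].
  v1: (1-0.258)·(4.05,0.24) + 0.258·(4.15,-0.6) = (4.0758,0.0233)
  v2: (1-0.258)·(1.02,2.94) + 0.258·(3.19,6.65) = (1.5799,3.8972)
  v3: (1-0.258)·(-2.15,2.67) + 0.258·(-1.96,2.38) = (-2.1010,2.5952)
  v4: (1-0.258)·(-2.27,-0.37) + 0.258·(-3.67,-1.51) = (-2.6312,-0.6641)
  v5: (1-0.258)·(-1.79,-4.39) + 0.258·(-1.85,-6.84) = (-1.8055,-5.0221)
  v6: (1-0.258)·(1.75,-4.1) + 0.258·(3.5,-7.6) = (2.2015,-5.0030)
Shoelace sum Σ(x_i·y_{i+1} − x_{i+1}·y_i):
  i=1: 4.0758·3.8972 − 1.5799·0.0233 = +15.8473 (running +15.8473)
  i=2: 1.5799·2.5952 − -2.1010·3.8972 = +12.2879 (running +28.1353)
  i=3: -2.1010·-0.6641 − -2.6312·2.5952 = +8.2237 (running +36.3590)
  i=4: -2.6312·-5.0221 − -1.8055·-0.6641 = +12.0151 (running +48.3741)
  i=5: -1.8055·-5.0030 − 2.2015·-5.0221 = +20.0890 (running +68.4631)
  i=6: 2.2015·0.0233 − 4.0758·-5.0030 = +20.4425 (running +88.9055)
Area = |Σ|/2 = |88.9055|/2 = 44.4528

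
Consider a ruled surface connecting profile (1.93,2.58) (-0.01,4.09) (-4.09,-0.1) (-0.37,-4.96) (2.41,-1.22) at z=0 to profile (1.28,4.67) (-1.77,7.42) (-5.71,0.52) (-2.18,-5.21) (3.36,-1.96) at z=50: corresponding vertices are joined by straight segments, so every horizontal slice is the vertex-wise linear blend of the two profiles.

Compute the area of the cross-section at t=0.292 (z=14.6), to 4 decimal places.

Area at t=0.292: 41.2328

Cross-section at t=0.292: each vertex is (1-t)·p0[i] + t·p1[i].
  v1: (1-0.292)·(1.93,2.58) + 0.292·(1.28,4.67) = (1.7402,3.1903)
  v2: (1-0.292)·(-0.01,4.09) + 0.292·(-1.77,7.42) = (-0.5239,5.0624)
  v3: (1-0.292)·(-4.09,-0.1) + 0.292·(-5.71,0.52) = (-4.5630,0.0810)
  v4: (1-0.292)·(-0.37,-4.96) + 0.292·(-2.18,-5.21) = (-0.8985,-5.0330)
  v5: (1-0.292)·(2.41,-1.22) + 0.292·(3.36,-1.96) = (2.6874,-1.4361)
Shoelace sum Σ(x_i·y_{i+1} − x_{i+1}·y_i):
  i=1: 1.7402·5.0624 − -0.5239·3.1903 = +10.4810 (running +10.4810)
  i=2: -0.5239·0.0810 − -4.5630·5.0624 = +23.0573 (running +33.5383)
  i=3: -4.5630·-5.0330 − -0.8985·0.0810 = +23.0386 (running +56.5769)
  i=4: -0.8985·-1.4361 − 2.6874·-5.0330 = +14.8160 (running +71.3929)
  i=5: 2.6874·3.1903 − 1.7402·-1.4361 = +11.0726 (running +82.4655)
Area = |Σ|/2 = |82.4655|/2 = 41.2328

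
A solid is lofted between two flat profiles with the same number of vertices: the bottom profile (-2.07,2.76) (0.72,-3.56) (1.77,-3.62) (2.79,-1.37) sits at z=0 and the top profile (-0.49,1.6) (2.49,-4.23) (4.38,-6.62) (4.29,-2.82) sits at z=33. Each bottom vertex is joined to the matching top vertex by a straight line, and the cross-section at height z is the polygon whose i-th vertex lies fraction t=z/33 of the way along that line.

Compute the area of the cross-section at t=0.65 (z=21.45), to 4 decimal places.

Cross-section at t=0.65: each vertex is (1-t)·p0[i] + t·p1[i].
  v1: (1-0.65)·(-2.07,2.76) + 0.65·(-0.49,1.6) = (-1.0430,2.0060)
  v2: (1-0.65)·(0.72,-3.56) + 0.65·(2.49,-4.23) = (1.8705,-3.9955)
  v3: (1-0.65)·(1.77,-3.62) + 0.65·(4.38,-6.62) = (3.4665,-5.5700)
  v4: (1-0.65)·(2.79,-1.37) + 0.65·(4.29,-2.82) = (3.7650,-2.3125)
Shoelace sum Σ(x_i·y_{i+1} − x_{i+1}·y_i):
  i=1: -1.0430·-3.9955 − 1.8705·2.0060 = +0.4151 (running +0.4151)
  i=2: 1.8705·-5.5700 − 3.4665·-3.9955 = +3.4317 (running +3.8468)
  i=3: 3.4665·-2.3125 − 3.7650·-5.5700 = +12.9548 (running +16.8016)
  i=4: 3.7650·2.0060 − -1.0430·-2.3125 = +5.1407 (running +21.9422)
Area = |Σ|/2 = |21.9422|/2 = 10.9711

Area at t=0.65: 10.9711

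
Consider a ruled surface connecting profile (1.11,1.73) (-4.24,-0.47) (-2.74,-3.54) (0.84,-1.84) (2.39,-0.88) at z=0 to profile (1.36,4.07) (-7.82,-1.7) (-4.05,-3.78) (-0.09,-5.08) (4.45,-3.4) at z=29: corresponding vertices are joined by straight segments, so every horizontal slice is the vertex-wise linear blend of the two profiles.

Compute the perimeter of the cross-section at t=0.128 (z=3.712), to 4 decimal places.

Perimeter at t=0.128: 19.4899

Cross-section at t=0.128: each vertex is (1-t)·p0[i] + t·p1[i].
  v1: (1-0.128)·(1.11,1.73) + 0.128·(1.36,4.07) = (1.1420,2.0295)
  v2: (1-0.128)·(-4.24,-0.47) + 0.128·(-7.82,-1.7) = (-4.6982,-0.6274)
  v3: (1-0.128)·(-2.74,-3.54) + 0.128·(-4.05,-3.78) = (-2.9077,-3.5707)
  v4: (1-0.128)·(0.84,-1.84) + 0.128·(-0.09,-5.08) = (0.7210,-2.2547)
  v5: (1-0.128)·(2.39,-0.88) + 0.128·(4.45,-3.4) = (2.6537,-1.2026)
Perimeter = Σ |v_{i+1} − v_i|:
  edge 1→2: √(-5.8402² + -2.6570²) = 6.4162 (running 6.4162)
  edge 2→3: √(1.7906² + -2.9433²) = 3.4451 (running 9.8614)
  edge 3→4: √(3.6286² + 1.3160²) = 3.8599 (running 13.7213)
  edge 4→5: √(1.9327² + 1.0522²) = 2.2006 (running 15.9218)
  edge 5→1: √(-1.5117² + 3.2321²) = 3.5681 (running 19.4899)
Perimeter = 19.4899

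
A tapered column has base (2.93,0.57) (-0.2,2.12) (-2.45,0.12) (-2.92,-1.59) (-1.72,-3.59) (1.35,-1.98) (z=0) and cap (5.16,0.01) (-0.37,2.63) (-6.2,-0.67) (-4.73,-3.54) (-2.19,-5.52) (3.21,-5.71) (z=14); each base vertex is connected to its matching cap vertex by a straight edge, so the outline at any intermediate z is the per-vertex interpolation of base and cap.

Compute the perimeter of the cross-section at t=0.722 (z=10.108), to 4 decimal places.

Perimeter at t=0.722: 26.6401

Cross-section at t=0.722: each vertex is (1-t)·p0[i] + t·p1[i].
  v1: (1-0.722)·(2.93,0.57) + 0.722·(5.16,0.01) = (4.5401,0.1657)
  v2: (1-0.722)·(-0.2,2.12) + 0.722·(-0.37,2.63) = (-0.3227,2.4882)
  v3: (1-0.722)·(-2.45,0.12) + 0.722·(-6.2,-0.67) = (-5.1575,-0.4504)
  v4: (1-0.722)·(-2.92,-1.59) + 0.722·(-4.73,-3.54) = (-4.2268,-2.9979)
  v5: (1-0.722)·(-1.72,-3.59) + 0.722·(-2.19,-5.52) = (-2.0593,-4.9835)
  v6: (1-0.722)·(1.35,-1.98) + 0.722·(3.21,-5.71) = (2.6929,-4.6731)
Perimeter = Σ |v_{i+1} − v_i|:
  edge 1→2: √(-4.8628² + 2.3225²) = 5.3890 (running 5.3890)
  edge 2→3: √(-4.8348² + -2.9386²) = 5.6578 (running 11.0467)
  edge 3→4: √(0.9307² + -2.5475²) = 2.7122 (running 13.7589)
  edge 4→5: √(2.1675² + -1.9856²) = 2.9395 (running 16.6984)
  edge 5→6: √(4.7523² + 0.3104²) = 4.7624 (running 21.4608)
  edge 6→1: √(1.8471² + 4.8387²) = 5.1793 (running 26.6401)
Perimeter = 26.6401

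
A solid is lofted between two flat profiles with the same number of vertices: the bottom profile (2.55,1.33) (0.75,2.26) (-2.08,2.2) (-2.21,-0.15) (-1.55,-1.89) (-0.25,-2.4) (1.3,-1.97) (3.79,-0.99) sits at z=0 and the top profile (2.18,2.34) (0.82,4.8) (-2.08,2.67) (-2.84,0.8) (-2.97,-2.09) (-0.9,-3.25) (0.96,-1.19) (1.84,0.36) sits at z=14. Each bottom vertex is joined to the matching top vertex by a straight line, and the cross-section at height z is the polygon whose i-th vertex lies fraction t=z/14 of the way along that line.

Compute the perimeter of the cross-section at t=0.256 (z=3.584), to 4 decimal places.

Cross-section at t=0.256: each vertex is (1-t)·p0[i] + t·p1[i].
  v1: (1-0.256)·(2.55,1.33) + 0.256·(2.18,2.34) = (2.4553,1.5886)
  v2: (1-0.256)·(0.75,2.26) + 0.256·(0.82,4.8) = (0.7679,2.9102)
  v3: (1-0.256)·(-2.08,2.2) + 0.256·(-2.08,2.67) = (-2.0800,2.3203)
  v4: (1-0.256)·(-2.21,-0.15) + 0.256·(-2.84,0.8) = (-2.3713,0.0932)
  v5: (1-0.256)·(-1.55,-1.89) + 0.256·(-2.97,-2.09) = (-1.9135,-1.9412)
  v6: (1-0.256)·(-0.25,-2.4) + 0.256·(-0.9,-3.25) = (-0.4164,-2.6176)
  v7: (1-0.256)·(1.3,-1.97) + 0.256·(0.96,-1.19) = (1.2130,-1.7703)
  v8: (1-0.256)·(3.79,-0.99) + 0.256·(1.84,0.36) = (3.2908,-0.6444)
Perimeter = Σ |v_{i+1} − v_i|:
  edge 1→2: √(-1.6874² + 1.3217²) = 2.1434 (running 2.1434)
  edge 2→3: √(-2.8479² + -0.5899²) = 2.9084 (running 5.0517)
  edge 3→4: √(-0.2913² + -2.2271²) = 2.2461 (running 7.2978)
  edge 4→5: √(0.4578² + -2.0344²) = 2.0853 (running 9.3831)
  edge 5→6: √(1.4971² + -0.6764²) = 1.6428 (running 11.0259)
  edge 6→7: √(1.6294² + 0.8473²) = 1.8365 (running 12.8624)
  edge 7→8: √(2.0778² + 1.1259²) = 2.3633 (running 15.2257)
  edge 8→1: √(-0.8355² + 2.2330²) = 2.3842 (running 17.6099)
Perimeter = 17.6099

Perimeter at t=0.256: 17.6099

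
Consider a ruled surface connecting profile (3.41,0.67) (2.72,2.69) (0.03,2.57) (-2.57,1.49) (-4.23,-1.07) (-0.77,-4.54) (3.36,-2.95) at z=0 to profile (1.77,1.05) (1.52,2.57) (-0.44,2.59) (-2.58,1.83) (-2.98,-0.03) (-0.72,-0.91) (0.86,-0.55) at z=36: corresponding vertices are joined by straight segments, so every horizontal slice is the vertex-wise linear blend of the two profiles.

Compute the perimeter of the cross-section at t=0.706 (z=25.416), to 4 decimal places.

Perimeter at t=0.706: 16.3341

Cross-section at t=0.706: each vertex is (1-t)·p0[i] + t·p1[i].
  v1: (1-0.706)·(3.41,0.67) + 0.706·(1.77,1.05) = (2.2522,0.9383)
  v2: (1-0.706)·(2.72,2.69) + 0.706·(1.52,2.57) = (1.8728,2.6053)
  v3: (1-0.706)·(0.03,2.57) + 0.706·(-0.44,2.59) = (-0.3018,2.5841)
  v4: (1-0.706)·(-2.57,1.49) + 0.706·(-2.58,1.83) = (-2.5771,1.7300)
  v5: (1-0.706)·(-4.23,-1.07) + 0.706·(-2.98,-0.03) = (-3.3475,-0.3358)
  v6: (1-0.706)·(-0.77,-4.54) + 0.706·(-0.72,-0.91) = (-0.7347,-1.9772)
  v7: (1-0.706)·(3.36,-2.95) + 0.706·(0.86,-0.55) = (1.5950,-1.2556)
Perimeter = Σ |v_{i+1} − v_i|:
  edge 1→2: √(-0.3794² + 1.6670²) = 1.7096 (running 1.7096)
  edge 2→3: √(-2.1746² + -0.0212²) = 2.1747 (running 3.8843)
  edge 3→4: √(-2.2752² + -0.8541²) = 2.4303 (running 6.3146)
  edge 4→5: √(-0.7704² + -2.0658²) = 2.2048 (running 8.5194)
  edge 5→6: √(2.6128² + -1.6415²) = 3.0856 (running 11.6050)
  edge 6→7: √(2.3297² + 0.7216²) = 2.4389 (running 14.0439)
  edge 7→1: √(0.6572² + 2.1939²) = 2.2902 (running 16.3341)
Perimeter = 16.3341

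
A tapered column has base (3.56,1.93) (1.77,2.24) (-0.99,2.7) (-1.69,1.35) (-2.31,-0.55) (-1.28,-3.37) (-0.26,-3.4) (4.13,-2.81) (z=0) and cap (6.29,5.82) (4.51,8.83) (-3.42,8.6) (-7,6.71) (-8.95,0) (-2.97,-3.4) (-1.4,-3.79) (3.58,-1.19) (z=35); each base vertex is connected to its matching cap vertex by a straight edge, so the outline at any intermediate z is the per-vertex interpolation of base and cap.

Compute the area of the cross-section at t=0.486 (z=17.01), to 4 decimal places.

Area at t=0.486: 72.6081

Cross-section at t=0.486: each vertex is (1-t)·p0[i] + t·p1[i].
  v1: (1-0.486)·(3.56,1.93) + 0.486·(6.29,5.82) = (4.8868,3.8205)
  v2: (1-0.486)·(1.77,2.24) + 0.486·(4.51,8.83) = (3.1016,5.4427)
  v3: (1-0.486)·(-0.99,2.7) + 0.486·(-3.42,8.6) = (-2.1710,5.5674)
  v4: (1-0.486)·(-1.69,1.35) + 0.486·(-7,6.71) = (-4.2707,3.9550)
  v5: (1-0.486)·(-2.31,-0.55) + 0.486·(-8.95,0) = (-5.5370,-0.2827)
  v6: (1-0.486)·(-1.28,-3.37) + 0.486·(-2.97,-3.4) = (-2.1013,-3.3846)
  v7: (1-0.486)·(-0.26,-3.4) + 0.486·(-1.4,-3.79) = (-0.8140,-3.5895)
  v8: (1-0.486)·(4.13,-2.81) + 0.486·(3.58,-1.19) = (3.8627,-2.0227)
Shoelace sum Σ(x_i·y_{i+1} − x_{i+1}·y_i):
  i=1: 4.8868·5.4427 − 3.1016·3.8205 = +14.7475 (running +14.7475)
  i=2: 3.1016·5.5674 − -2.1710·5.4427 = +29.0842 (running +43.8317)
  i=3: -2.1710·3.9550 − -4.2707·5.5674 = +15.1903 (running +59.0220)
  i=4: -4.2707·-0.2827 − -5.5370·3.9550 = +23.1061 (running +82.1281)
  i=5: -5.5370·-3.3846 − -2.1013·-0.2827 = +18.1465 (running +100.2746)
  i=6: -2.1013·-3.5895 − -0.8140·-3.3846 = +4.7877 (running +105.0623)
  i=7: -0.8140·-2.0227 − 3.8627·-3.5895 = +15.5119 (running +120.5741)
  i=8: 3.8627·3.8205 − 4.8868·-2.0227 = +24.6420 (running +145.2161)
Area = |Σ|/2 = |145.2161|/2 = 72.6081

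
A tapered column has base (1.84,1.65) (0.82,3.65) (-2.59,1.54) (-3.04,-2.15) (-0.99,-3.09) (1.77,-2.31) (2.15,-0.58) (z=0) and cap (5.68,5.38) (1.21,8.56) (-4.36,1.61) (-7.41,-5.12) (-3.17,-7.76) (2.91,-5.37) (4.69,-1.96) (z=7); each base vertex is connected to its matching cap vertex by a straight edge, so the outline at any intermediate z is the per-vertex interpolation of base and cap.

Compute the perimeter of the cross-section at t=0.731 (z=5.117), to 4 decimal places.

Cross-section at t=0.731: each vertex is (1-t)·p0[i] + t·p1[i].
  v1: (1-0.731)·(1.84,1.65) + 0.731·(5.68,5.38) = (4.6470,4.3766)
  v2: (1-0.731)·(0.82,3.65) + 0.731·(1.21,8.56) = (1.1051,7.2392)
  v3: (1-0.731)·(-2.59,1.54) + 0.731·(-4.36,1.61) = (-3.8839,1.5912)
  v4: (1-0.731)·(-3.04,-2.15) + 0.731·(-7.41,-5.12) = (-6.2345,-4.3211)
  v5: (1-0.731)·(-0.99,-3.09) + 0.731·(-3.17,-7.76) = (-2.5836,-6.5038)
  v6: (1-0.731)·(1.77,-2.31) + 0.731·(2.91,-5.37) = (2.6033,-4.5469)
  v7: (1-0.731)·(2.15,-0.58) + 0.731·(4.69,-1.96) = (4.0067,-1.5888)
Perimeter = Σ |v_{i+1} − v_i|:
  edge 1→2: √(-3.5419² + 2.8626²) = 4.5541 (running 4.5541)
  edge 2→3: √(-4.9890² + -5.6480²) = 7.5359 (running 12.0900)
  edge 3→4: √(-2.3506² + -5.9122²) = 6.3624 (running 18.4524)
  edge 4→5: √(3.6509² + -2.1827²) = 4.2536 (running 22.7060)
  edge 5→6: √(5.1869² + 1.9569²) = 5.5438 (running 28.2498)
  edge 6→7: √(1.4034² + 2.9581²) = 3.2741 (running 31.5239)
  edge 7→1: √(0.6403² + 5.9654²) = 5.9997 (running 37.5236)
Perimeter = 37.5236

Perimeter at t=0.731: 37.5236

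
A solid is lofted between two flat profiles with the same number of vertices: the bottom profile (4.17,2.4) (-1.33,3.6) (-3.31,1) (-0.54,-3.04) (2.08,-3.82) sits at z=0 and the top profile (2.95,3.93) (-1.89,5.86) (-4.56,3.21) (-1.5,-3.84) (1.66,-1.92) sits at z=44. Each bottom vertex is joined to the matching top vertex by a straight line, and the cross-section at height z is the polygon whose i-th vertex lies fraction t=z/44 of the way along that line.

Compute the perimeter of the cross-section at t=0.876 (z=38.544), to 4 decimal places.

Perimeter at t=0.876: 25.8141

Cross-section at t=0.876: each vertex is (1-t)·p0[i] + t·p1[i].
  v1: (1-0.876)·(4.17,2.4) + 0.876·(2.95,3.93) = (3.1013,3.7403)
  v2: (1-0.876)·(-1.33,3.6) + 0.876·(-1.89,5.86) = (-1.8206,5.5798)
  v3: (1-0.876)·(-3.31,1) + 0.876·(-4.56,3.21) = (-4.4050,2.9360)
  v4: (1-0.876)·(-0.54,-3.04) + 0.876·(-1.5,-3.84) = (-1.3810,-3.7408)
  v5: (1-0.876)·(2.08,-3.82) + 0.876·(1.66,-1.92) = (1.7121,-2.1556)
Perimeter = Σ |v_{i+1} − v_i|:
  edge 1→2: √(-4.9218² + 1.8395²) = 5.2544 (running 5.2544)
  edge 2→3: √(-2.5844² + -2.6438²) = 3.6972 (running 8.9515)
  edge 3→4: √(3.0240² + -6.6768²) = 7.3297 (running 16.2812)
  edge 4→5: √(3.0930² + 1.5852²) = 3.4756 (running 19.7568)
  edge 5→1: √(1.3892² + 5.8959²) = 6.0573 (running 25.8141)
Perimeter = 25.8141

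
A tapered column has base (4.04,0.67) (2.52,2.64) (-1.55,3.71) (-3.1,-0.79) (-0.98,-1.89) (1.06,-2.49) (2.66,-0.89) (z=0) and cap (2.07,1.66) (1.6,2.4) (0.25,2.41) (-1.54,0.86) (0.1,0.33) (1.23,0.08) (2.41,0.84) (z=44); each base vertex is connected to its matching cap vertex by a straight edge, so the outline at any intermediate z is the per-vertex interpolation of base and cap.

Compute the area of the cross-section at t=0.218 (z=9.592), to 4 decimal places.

Cross-section at t=0.218: each vertex is (1-t)·p0[i] + t·p1[i].
  v1: (1-0.218)·(4.04,0.67) + 0.218·(2.07,1.66) = (3.6105,0.8858)
  v2: (1-0.218)·(2.52,2.64) + 0.218·(1.6,2.4) = (2.3194,2.5877)
  v3: (1-0.218)·(-1.55,3.71) + 0.218·(0.25,2.41) = (-1.1576,3.4266)
  v4: (1-0.218)·(-3.1,-0.79) + 0.218·(-1.54,0.86) = (-2.7599,-0.4303)
  v5: (1-0.218)·(-0.98,-1.89) + 0.218·(0.1,0.33) = (-0.7446,-1.4060)
  v6: (1-0.218)·(1.06,-2.49) + 0.218·(1.23,0.08) = (1.0971,-1.9297)
  v7: (1-0.218)·(2.66,-0.89) + 0.218·(2.41,0.84) = (2.6055,-0.5129)
Shoelace sum Σ(x_i·y_{i+1} − x_{i+1}·y_i):
  i=1: 3.6105·2.5877 − 2.3194·0.8858 = +7.2883 (running +7.2883)
  i=2: 2.3194·3.4266 − -1.1576·2.5877 = +10.9433 (running +18.2316)
  i=3: -1.1576·-0.4303 − -2.7599·3.4266 = +9.9553 (running +28.1869)
  i=4: -2.7599·-1.4060 − -0.7446·-0.4303 = +3.5602 (running +31.7470)
  i=5: -0.7446·-1.9297 − 1.0971·-1.4060 = +2.9793 (running +34.7264)
  i=6: 1.0971·-0.5129 − 2.6055·-1.9297 = +4.4653 (running +39.1917)
  i=7: 2.6055·0.8858 − 3.6105·-0.5129 = +4.1597 (running +43.3514)
Area = |Σ|/2 = |43.3514|/2 = 21.6757

Area at t=0.218: 21.6757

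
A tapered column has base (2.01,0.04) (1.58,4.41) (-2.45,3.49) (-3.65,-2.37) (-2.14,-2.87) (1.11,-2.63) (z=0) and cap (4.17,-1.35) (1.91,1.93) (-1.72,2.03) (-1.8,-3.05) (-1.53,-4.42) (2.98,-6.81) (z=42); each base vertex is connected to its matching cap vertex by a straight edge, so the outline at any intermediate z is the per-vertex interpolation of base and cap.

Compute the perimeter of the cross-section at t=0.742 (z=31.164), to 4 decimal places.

Perimeter at t=0.742: 23.6952

Cross-section at t=0.742: each vertex is (1-t)·p0[i] + t·p1[i].
  v1: (1-0.742)·(2.01,0.04) + 0.742·(4.17,-1.35) = (3.6127,-0.9914)
  v2: (1-0.742)·(1.58,4.41) + 0.742·(1.91,1.93) = (1.8249,2.5698)
  v3: (1-0.742)·(-2.45,3.49) + 0.742·(-1.72,2.03) = (-1.9083,2.4067)
  v4: (1-0.742)·(-3.65,-2.37) + 0.742·(-1.8,-3.05) = (-2.2773,-2.8746)
  v5: (1-0.742)·(-2.14,-2.87) + 0.742·(-1.53,-4.42) = (-1.6874,-4.0201)
  v6: (1-0.742)·(1.11,-2.63) + 0.742·(2.98,-6.81) = (2.4975,-5.7316)
Perimeter = Σ |v_{i+1} − v_i|:
  edge 1→2: √(-1.7879² + 3.5612²) = 3.9848 (running 3.9848)
  edge 2→3: √(-3.7332² + -0.1632²) = 3.7368 (running 7.7216)
  edge 3→4: √(-0.3690² + -5.2812²) = 5.2941 (running 13.0157)
  edge 4→5: √(0.5899² + -1.1455²) = 1.2885 (running 14.3042)
  edge 5→6: √(4.1849² + -1.7115²) = 4.5214 (running 18.8256)
  edge 6→1: √(1.1152² + 4.7402²) = 4.8696 (running 23.6952)
Perimeter = 23.6952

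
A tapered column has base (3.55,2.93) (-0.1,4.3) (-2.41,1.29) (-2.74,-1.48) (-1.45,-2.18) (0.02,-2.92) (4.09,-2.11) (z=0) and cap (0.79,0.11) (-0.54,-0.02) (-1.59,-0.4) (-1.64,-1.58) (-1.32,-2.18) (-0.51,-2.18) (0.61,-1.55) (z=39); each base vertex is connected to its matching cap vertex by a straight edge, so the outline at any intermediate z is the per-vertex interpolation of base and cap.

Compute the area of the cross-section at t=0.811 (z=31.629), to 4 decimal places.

Area at t=0.811: 8.0510

Cross-section at t=0.811: each vertex is (1-t)·p0[i] + t·p1[i].
  v1: (1-0.811)·(3.55,2.93) + 0.811·(0.79,0.11) = (1.3116,0.6430)
  v2: (1-0.811)·(-0.1,4.3) + 0.811·(-0.54,-0.02) = (-0.4568,0.7965)
  v3: (1-0.811)·(-2.41,1.29) + 0.811·(-1.59,-0.4) = (-1.7450,-0.0806)
  v4: (1-0.811)·(-2.74,-1.48) + 0.811·(-1.64,-1.58) = (-1.8479,-1.5611)
  v5: (1-0.811)·(-1.45,-2.18) + 0.811·(-1.32,-2.18) = (-1.3446,-2.1800)
  v6: (1-0.811)·(0.02,-2.92) + 0.811·(-0.51,-2.18) = (-0.4098,-2.3199)
  v7: (1-0.811)·(4.09,-2.11) + 0.811·(0.61,-1.55) = (1.2677,-1.6558)
Shoelace sum Σ(x_i·y_{i+1} − x_{i+1}·y_i):
  i=1: 1.3116·0.7965 − -0.4568·0.6430 = +1.3384 (running +1.3384)
  i=2: -0.4568·-0.0806 − -1.7450·0.7965 = +1.4267 (running +2.7651)
  i=3: -1.7450·-1.5611 − -1.8479·-0.0806 = +2.5752 (running +5.3403)
  i=4: -1.8479·-2.1800 − -1.3446·-1.5611 = +1.9294 (running +7.2697)
  i=5: -1.3446·-2.3199 − -0.4098·-2.1800 = +2.2258 (running +9.4955)
  i=6: -0.4098·-1.6558 − 1.2677·-2.3199 = +3.6195 (running +13.1150)
  i=7: 1.2677·0.6430 − 1.3116·-1.6558 = +2.9870 (running +16.1020)
Area = |Σ|/2 = |16.1020|/2 = 8.0510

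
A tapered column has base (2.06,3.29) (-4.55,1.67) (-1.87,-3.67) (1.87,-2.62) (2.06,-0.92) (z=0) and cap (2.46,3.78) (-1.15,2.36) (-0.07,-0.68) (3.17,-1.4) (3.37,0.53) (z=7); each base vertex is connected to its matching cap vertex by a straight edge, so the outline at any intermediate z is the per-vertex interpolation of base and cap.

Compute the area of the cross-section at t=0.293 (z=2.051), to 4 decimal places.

Area at t=0.293: 25.9657

Cross-section at t=0.293: each vertex is (1-t)·p0[i] + t·p1[i].
  v1: (1-0.293)·(2.06,3.29) + 0.293·(2.46,3.78) = (2.1772,3.4336)
  v2: (1-0.293)·(-4.55,1.67) + 0.293·(-1.15,2.36) = (-3.5538,1.8722)
  v3: (1-0.293)·(-1.87,-3.67) + 0.293·(-0.07,-0.68) = (-1.3426,-2.7939)
  v4: (1-0.293)·(1.87,-2.62) + 0.293·(3.17,-1.4) = (2.2509,-2.2625)
  v5: (1-0.293)·(2.06,-0.92) + 0.293·(3.37,0.53) = (2.4438,-0.4952)
Shoelace sum Σ(x_i·y_{i+1} − x_{i+1}·y_i):
  i=1: 2.1772·1.8722 − -3.5538·3.4336 = +16.2783 (running +16.2783)
  i=2: -3.5538·-2.7939 − -1.3426·1.8722 = +12.4426 (running +28.7210)
  i=3: -1.3426·-2.2625 − 2.2509·-2.7939 = +9.3265 (running +38.0475)
  i=4: 2.2509·-0.4952 − 2.4438·-2.2625 = +4.4147 (running +42.4622)
  i=5: 2.4438·3.4336 − 2.1772·-0.4952 = +9.4691 (running +51.9313)
Area = |Σ|/2 = |51.9313|/2 = 25.9657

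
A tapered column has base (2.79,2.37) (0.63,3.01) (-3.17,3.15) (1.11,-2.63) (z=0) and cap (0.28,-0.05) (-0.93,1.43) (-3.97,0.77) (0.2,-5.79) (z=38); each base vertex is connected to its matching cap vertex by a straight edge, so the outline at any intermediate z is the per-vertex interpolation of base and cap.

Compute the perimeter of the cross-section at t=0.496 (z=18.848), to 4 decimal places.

Perimeter at t=0.496: 18.3401

Cross-section at t=0.496: each vertex is (1-t)·p0[i] + t·p1[i].
  v1: (1-0.496)·(2.79,2.37) + 0.496·(0.28,-0.05) = (1.5450,1.1697)
  v2: (1-0.496)·(0.63,3.01) + 0.496·(-0.93,1.43) = (-0.1438,2.2263)
  v3: (1-0.496)·(-3.17,3.15) + 0.496·(-3.97,0.77) = (-3.5668,1.9695)
  v4: (1-0.496)·(1.11,-2.63) + 0.496·(0.2,-5.79) = (0.6586,-4.1974)
Perimeter = Σ |v_{i+1} − v_i|:
  edge 1→2: √(-1.6888² + 1.0566²) = 1.9921 (running 1.9921)
  edge 2→3: √(-3.4230² + -0.2568²) = 3.4327 (running 5.4248)
  edge 3→4: √(4.2254² + -6.1669²) = 7.4756 (running 12.9004)
  edge 4→1: √(0.8864² + 5.3670²) = 5.4397 (running 18.3401)
Perimeter = 18.3401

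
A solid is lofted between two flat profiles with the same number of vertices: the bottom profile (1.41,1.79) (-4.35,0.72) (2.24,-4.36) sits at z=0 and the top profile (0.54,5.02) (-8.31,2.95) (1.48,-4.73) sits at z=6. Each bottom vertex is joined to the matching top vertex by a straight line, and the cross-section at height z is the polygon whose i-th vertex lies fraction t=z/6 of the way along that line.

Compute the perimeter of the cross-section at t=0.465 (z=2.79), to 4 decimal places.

Perimeter at t=0.465: 25.4697

Cross-section at t=0.465: each vertex is (1-t)·p0[i] + t·p1[i].
  v1: (1-0.465)·(1.41,1.79) + 0.465·(0.54,5.02) = (1.0054,3.2919)
  v2: (1-0.465)·(-4.35,0.72) + 0.465·(-8.31,2.95) = (-6.1914,1.7570)
  v3: (1-0.465)·(2.24,-4.36) + 0.465·(1.48,-4.73) = (1.8866,-4.5320)
Perimeter = Σ |v_{i+1} − v_i|:
  edge 1→2: √(-7.1968² + -1.5350²) = 7.3587 (running 7.3587)
  edge 2→3: √(8.0780² + -6.2890²) = 10.2375 (running 17.5962)
  edge 3→1: √(-0.8812² + 7.8240²) = 7.8735 (running 25.4697)
Perimeter = 25.4697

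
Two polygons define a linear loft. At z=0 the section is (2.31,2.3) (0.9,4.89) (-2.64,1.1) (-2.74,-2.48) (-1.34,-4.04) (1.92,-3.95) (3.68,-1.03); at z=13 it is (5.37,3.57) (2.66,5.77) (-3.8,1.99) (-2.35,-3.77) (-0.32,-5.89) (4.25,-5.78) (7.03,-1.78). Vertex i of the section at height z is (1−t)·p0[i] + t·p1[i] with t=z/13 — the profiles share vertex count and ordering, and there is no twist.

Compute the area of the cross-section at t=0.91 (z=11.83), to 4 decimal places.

Area at t=0.91: 82.3191

Cross-section at t=0.91: each vertex is (1-t)·p0[i] + t·p1[i].
  v1: (1-0.91)·(2.31,2.3) + 0.91·(5.37,3.57) = (5.0946,3.4557)
  v2: (1-0.91)·(0.9,4.89) + 0.91·(2.66,5.77) = (2.5016,5.6908)
  v3: (1-0.91)·(-2.64,1.1) + 0.91·(-3.8,1.99) = (-3.6956,1.9099)
  v4: (1-0.91)·(-2.74,-2.48) + 0.91·(-2.35,-3.77) = (-2.3851,-3.6539)
  v5: (1-0.91)·(-1.34,-4.04) + 0.91·(-0.32,-5.89) = (-0.4118,-5.7235)
  v6: (1-0.91)·(1.92,-3.95) + 0.91·(4.25,-5.78) = (4.0403,-5.6153)
  v7: (1-0.91)·(3.68,-1.03) + 0.91·(7.03,-1.78) = (6.7285,-1.7125)
Shoelace sum Σ(x_i·y_{i+1} − x_{i+1}·y_i):
  i=1: 5.0946·5.6908 − 2.5016·3.4557 = +20.3476 (running +20.3476)
  i=2: 2.5016·1.9099 − -3.6956·5.6908 = +25.8087 (running +46.1563)
  i=3: -3.6956·-3.6539 − -2.3851·1.9099 = +18.0587 (running +64.2150)
  i=4: -2.3851·-5.7235 − -0.4118·-3.6539 = +12.1464 (running +76.3614)
  i=5: -0.4118·-5.6153 − 4.0403·-5.7235 = +25.4370 (running +101.7984)
  i=6: 4.0403·-1.7125 − 6.7285·-5.6153 = +30.8635 (running +132.6620)
  i=7: 6.7285·3.4557 − 5.0946·-1.7125 = +31.9762 (running +164.6381)
Area = |Σ|/2 = |164.6381|/2 = 82.3191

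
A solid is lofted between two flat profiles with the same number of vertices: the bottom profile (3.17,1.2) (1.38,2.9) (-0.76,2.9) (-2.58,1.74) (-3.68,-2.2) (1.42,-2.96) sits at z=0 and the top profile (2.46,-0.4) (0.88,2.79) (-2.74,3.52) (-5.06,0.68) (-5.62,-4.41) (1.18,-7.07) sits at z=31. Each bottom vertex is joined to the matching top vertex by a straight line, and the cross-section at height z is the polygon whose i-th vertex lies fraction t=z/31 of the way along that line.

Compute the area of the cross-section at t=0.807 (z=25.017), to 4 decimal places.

Cross-section at t=0.807: each vertex is (1-t)·p0[i] + t·p1[i].
  v1: (1-0.807)·(3.17,1.2) + 0.807·(2.46,-0.4) = (2.5970,-0.0912)
  v2: (1-0.807)·(1.38,2.9) + 0.807·(0.88,2.79) = (0.9765,2.8112)
  v3: (1-0.807)·(-0.76,2.9) + 0.807·(-2.74,3.52) = (-2.3579,3.4003)
  v4: (1-0.807)·(-2.58,1.74) + 0.807·(-5.06,0.68) = (-4.5814,0.8846)
  v5: (1-0.807)·(-3.68,-2.2) + 0.807·(-5.62,-4.41) = (-5.2456,-3.9835)
  v6: (1-0.807)·(1.42,-2.96) + 0.807·(1.18,-7.07) = (1.2263,-6.2768)
Shoelace sum Σ(x_i·y_{i+1} − x_{i+1}·y_i):
  i=1: 2.5970·2.8112 − 0.9765·-0.0912 = +7.3899 (running +7.3899)
  i=2: 0.9765·3.4003 − -2.3579·2.8112 = +9.9489 (running +17.3388)
  i=3: -2.3579·0.8846 − -4.5814·3.4003 = +13.4925 (running +30.8313)
  i=4: -4.5814·-3.9835 − -5.2456·0.8846 = +22.8898 (running +53.7211)
  i=5: -5.2456·-6.2768 − 1.2263·-3.9835 = +37.8103 (running +91.5314)
  i=6: 1.2263·-0.0912 − 2.5970·-6.2768 = +16.1891 (running +107.7206)
Area = |Σ|/2 = |107.7206|/2 = 53.8603

Area at t=0.807: 53.8603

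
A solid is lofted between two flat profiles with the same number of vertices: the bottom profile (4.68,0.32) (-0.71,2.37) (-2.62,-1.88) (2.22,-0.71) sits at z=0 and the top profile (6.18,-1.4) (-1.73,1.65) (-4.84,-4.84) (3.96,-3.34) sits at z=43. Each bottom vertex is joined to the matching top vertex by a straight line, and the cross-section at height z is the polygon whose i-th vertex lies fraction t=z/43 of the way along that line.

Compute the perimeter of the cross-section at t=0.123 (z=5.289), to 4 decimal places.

Cross-section at t=0.123: each vertex is (1-t)·p0[i] + t·p1[i].
  v1: (1-0.123)·(4.68,0.32) + 0.123·(6.18,-1.4) = (4.8645,0.1084)
  v2: (1-0.123)·(-0.71,2.37) + 0.123·(-1.73,1.65) = (-0.8355,2.2814)
  v3: (1-0.123)·(-2.62,-1.88) + 0.123·(-4.84,-4.84) = (-2.8931,-2.2441)
  v4: (1-0.123)·(2.22,-0.71) + 0.123·(3.96,-3.34) = (2.4340,-1.0335)
Perimeter = Σ |v_{i+1} − v_i|:
  edge 1→2: √(-5.7000² + 2.1730²) = 6.1001 (running 6.1001)
  edge 2→3: √(-2.0576² + -4.5255²) = 4.9713 (running 11.0714)
  edge 3→4: √(5.3271² + 1.2106²) = 5.4629 (running 16.5343)
  edge 4→1: √(2.4305² + 1.1419²) = 2.6854 (running 19.2197)
Perimeter = 19.2197

Perimeter at t=0.123: 19.2197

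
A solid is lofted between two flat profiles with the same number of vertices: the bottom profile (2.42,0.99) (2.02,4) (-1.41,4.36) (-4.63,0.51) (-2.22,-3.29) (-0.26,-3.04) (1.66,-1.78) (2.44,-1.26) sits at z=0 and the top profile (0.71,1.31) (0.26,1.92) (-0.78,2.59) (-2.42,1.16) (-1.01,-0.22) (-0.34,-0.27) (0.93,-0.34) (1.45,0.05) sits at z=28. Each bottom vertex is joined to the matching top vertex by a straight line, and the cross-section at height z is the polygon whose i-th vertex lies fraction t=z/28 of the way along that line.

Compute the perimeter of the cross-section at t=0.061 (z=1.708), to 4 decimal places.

Cross-section at t=0.061: each vertex is (1-t)·p0[i] + t·p1[i].
  v1: (1-0.061)·(2.42,0.99) + 0.061·(0.71,1.31) = (2.3157,1.0095)
  v2: (1-0.061)·(2.02,4) + 0.061·(0.26,1.92) = (1.9126,3.8731)
  v3: (1-0.061)·(-1.41,4.36) + 0.061·(-0.78,2.59) = (-1.3716,4.2520)
  v4: (1-0.061)·(-4.63,0.51) + 0.061·(-2.42,1.16) = (-4.4952,0.5496)
  v5: (1-0.061)·(-2.22,-3.29) + 0.061·(-1.01,-0.22) = (-2.1462,-3.1027)
  v6: (1-0.061)·(-0.26,-3.04) + 0.061·(-0.34,-0.27) = (-0.2649,-2.8710)
  v7: (1-0.061)·(1.66,-1.78) + 0.061·(0.93,-0.34) = (1.6155,-1.6922)
  v8: (1-0.061)·(2.44,-1.26) + 0.061·(1.45,0.05) = (2.3796,-1.1801)
Perimeter = Σ |v_{i+1} − v_i|:
  edge 1→2: √(-0.4030² + 2.8636²) = 2.8918 (running 2.8918)
  edge 2→3: √(-3.2842² + 0.3789²) = 3.3060 (running 6.1978)
  edge 3→4: √(-3.1236² + -3.7024²) = 4.8440 (running 11.0419)
  edge 4→5: √(2.3490² + -3.6524²) = 4.3425 (running 15.3844)
  edge 5→6: √(1.8813² + 0.2317²) = 1.8955 (running 17.2799)
  edge 6→7: √(1.8803² + 1.1789²) = 2.2193 (running 19.4993)
  edge 7→8: √(0.7641² + 0.5121²) = 0.9199 (running 20.4191)
  edge 8→1: √(-0.0639² + 2.1896²) = 2.1905 (running 22.6096)
Perimeter = 22.6096

Perimeter at t=0.061: 22.6096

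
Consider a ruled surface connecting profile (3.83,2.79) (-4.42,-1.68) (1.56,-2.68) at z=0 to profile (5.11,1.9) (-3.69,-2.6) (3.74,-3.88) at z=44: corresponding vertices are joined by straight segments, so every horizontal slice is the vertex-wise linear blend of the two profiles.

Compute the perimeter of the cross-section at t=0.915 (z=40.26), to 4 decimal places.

Perimeter at t=0.915: 23.1877

Cross-section at t=0.915: each vertex is (1-t)·p0[i] + t·p1[i].
  v1: (1-0.915)·(3.83,2.79) + 0.915·(5.11,1.9) = (5.0012,1.9756)
  v2: (1-0.915)·(-4.42,-1.68) + 0.915·(-3.69,-2.6) = (-3.7520,-2.5218)
  v3: (1-0.915)·(1.56,-2.68) + 0.915·(3.74,-3.88) = (3.5547,-3.7780)
Perimeter = Σ |v_{i+1} − v_i|:
  edge 1→2: √(-8.7532² + -4.4974²) = 9.8411 (running 9.8411)
  edge 2→3: √(7.3068² + -1.2562²) = 7.4139 (running 17.2550)
  edge 3→1: √(1.4465² + 5.7537²) = 5.9327 (running 23.1877)
Perimeter = 23.1877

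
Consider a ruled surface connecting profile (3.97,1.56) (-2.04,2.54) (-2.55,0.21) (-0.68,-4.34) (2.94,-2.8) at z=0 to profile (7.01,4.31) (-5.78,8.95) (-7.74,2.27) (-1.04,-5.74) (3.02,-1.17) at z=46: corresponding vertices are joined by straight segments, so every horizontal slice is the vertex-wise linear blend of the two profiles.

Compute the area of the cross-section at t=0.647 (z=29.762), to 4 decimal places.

Area at t=0.647: 78.6307

Cross-section at t=0.647: each vertex is (1-t)·p0[i] + t·p1[i].
  v1: (1-0.647)·(3.97,1.56) + 0.647·(7.01,4.31) = (5.9369,3.3392)
  v2: (1-0.647)·(-2.04,2.54) + 0.647·(-5.78,8.95) = (-4.4598,6.6873)
  v3: (1-0.647)·(-2.55,0.21) + 0.647·(-7.74,2.27) = (-5.9079,1.5428)
  v4: (1-0.647)·(-0.68,-4.34) + 0.647·(-1.04,-5.74) = (-0.9129,-5.2458)
  v5: (1-0.647)·(2.94,-2.8) + 0.647·(3.02,-1.17) = (2.9918,-1.7454)
Shoelace sum Σ(x_i·y_{i+1} − x_{i+1}·y_i):
  i=1: 5.9369·6.6873 − -4.4598·3.3392 = +54.5938 (running +54.5938)
  i=2: -4.4598·1.5428 − -5.9079·6.6873 = +32.6273 (running +87.2211)
  i=3: -5.9079·-5.2458 − -0.9129·1.5428 = +32.4003 (running +119.6214)
  i=4: -0.9129·-1.7454 − 2.9918·-5.2458 = +17.2876 (running +136.9090)
  i=5: 2.9918·3.3392 − 5.9369·-1.7454 = +20.3524 (running +157.2614)
Area = |Σ|/2 = |157.2614|/2 = 78.6307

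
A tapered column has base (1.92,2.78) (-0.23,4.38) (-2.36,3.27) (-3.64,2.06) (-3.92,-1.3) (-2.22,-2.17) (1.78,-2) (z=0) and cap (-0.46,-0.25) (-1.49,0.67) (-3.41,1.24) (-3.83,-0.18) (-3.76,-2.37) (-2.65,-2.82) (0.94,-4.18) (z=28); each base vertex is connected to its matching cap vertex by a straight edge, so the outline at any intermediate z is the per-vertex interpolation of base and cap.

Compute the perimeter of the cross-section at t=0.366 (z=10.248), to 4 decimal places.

Perimeter at t=0.366: 18.8658

Cross-section at t=0.366: each vertex is (1-t)·p0[i] + t·p1[i].
  v1: (1-0.366)·(1.92,2.78) + 0.366·(-0.46,-0.25) = (1.0489,1.6710)
  v2: (1-0.366)·(-0.23,4.38) + 0.366·(-1.49,0.67) = (-0.6912,3.0221)
  v3: (1-0.366)·(-2.36,3.27) + 0.366·(-3.41,1.24) = (-2.7443,2.5270)
  v4: (1-0.366)·(-3.64,2.06) + 0.366·(-3.83,-0.18) = (-3.7095,1.2402)
  v5: (1-0.366)·(-3.92,-1.3) + 0.366·(-3.76,-2.37) = (-3.8614,-1.6916)
  v6: (1-0.366)·(-2.22,-2.17) + 0.366·(-2.65,-2.82) = (-2.3774,-2.4079)
  v7: (1-0.366)·(1.78,-2) + 0.366·(0.94,-4.18) = (1.4726,-2.7979)
Perimeter = Σ |v_{i+1} − v_i|:
  edge 1→2: √(-1.7401² + 1.3511²) = 2.2030 (running 2.2030)
  edge 2→3: √(-2.0531² + -0.4951²) = 2.1120 (running 4.3150)
  edge 3→4: √(-0.9652² + -1.2869²) = 1.6086 (running 5.9237)
  edge 4→5: √(-0.1519² + -2.9318²) = 2.9357 (running 8.8594)
  edge 5→6: √(1.4841² + -0.7163²) = 1.6479 (running 10.5073)
  edge 6→7: √(3.8499² + -0.3900²) = 3.8696 (running 14.3769)
  edge 7→1: √(-0.4236² + 4.4689²) = 4.4889 (running 18.8658)
Perimeter = 18.8658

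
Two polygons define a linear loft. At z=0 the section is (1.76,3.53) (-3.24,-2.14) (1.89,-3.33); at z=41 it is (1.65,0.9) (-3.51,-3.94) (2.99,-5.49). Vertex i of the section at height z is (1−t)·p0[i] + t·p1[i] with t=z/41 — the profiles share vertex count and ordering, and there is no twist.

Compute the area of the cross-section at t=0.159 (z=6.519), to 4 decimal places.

Cross-section at t=0.159: each vertex is (1-t)·p0[i] + t·p1[i].
  v1: (1-0.159)·(1.76,3.53) + 0.159·(1.65,0.9) = (1.7425,3.1118)
  v2: (1-0.159)·(-3.24,-2.14) + 0.159·(-3.51,-3.94) = (-3.2829,-2.4262)
  v3: (1-0.159)·(1.89,-3.33) + 0.159·(2.99,-5.49) = (2.0649,-3.6734)
Shoelace sum Σ(x_i·y_{i+1} − x_{i+1}·y_i):
  i=1: 1.7425·-2.4262 − -3.2829·3.1118 = +5.9882 (running +5.9882)
  i=2: -3.2829·-3.6734 − 2.0649·-2.4262 = +17.0695 (running +23.0577)
  i=3: 2.0649·3.1118 − 1.7425·-3.6734 = +12.8266 (running +35.8844)
Area = |Σ|/2 = |35.8844|/2 = 17.9422

Area at t=0.159: 17.9422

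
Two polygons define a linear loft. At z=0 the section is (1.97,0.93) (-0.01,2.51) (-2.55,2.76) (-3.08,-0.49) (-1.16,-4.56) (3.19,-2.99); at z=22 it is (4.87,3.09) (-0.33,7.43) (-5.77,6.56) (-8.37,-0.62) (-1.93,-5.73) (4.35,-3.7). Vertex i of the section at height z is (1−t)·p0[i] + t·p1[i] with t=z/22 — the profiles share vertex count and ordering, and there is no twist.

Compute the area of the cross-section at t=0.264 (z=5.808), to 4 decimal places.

Cross-section at t=0.264: each vertex is (1-t)·p0[i] + t·p1[i].
  v1: (1-0.264)·(1.97,0.93) + 0.264·(4.87,3.09) = (2.7356,1.5002)
  v2: (1-0.264)·(-0.01,2.51) + 0.264·(-0.33,7.43) = (-0.0945,3.8089)
  v3: (1-0.264)·(-2.55,2.76) + 0.264·(-5.77,6.56) = (-3.4001,3.7632)
  v4: (1-0.264)·(-3.08,-0.49) + 0.264·(-8.37,-0.62) = (-4.4766,-0.5243)
  v5: (1-0.264)·(-1.16,-4.56) + 0.264·(-1.93,-5.73) = (-1.3633,-4.8689)
  v6: (1-0.264)·(3.19,-2.99) + 0.264·(4.35,-3.7) = (3.4962,-3.1774)
Shoelace sum Σ(x_i·y_{i+1} − x_{i+1}·y_i):
  i=1: 2.7356·3.8089 − -0.0945·1.5002 = +10.5613 (running +10.5613)
  i=2: -0.0945·3.7632 − -3.4001·3.8089 = +12.5949 (running +23.1563)
  i=3: -3.4001·-0.5243 − -4.4766·3.7632 = +18.6289 (running +41.7852)
  i=4: -4.4766·-4.8689 − -1.3633·-0.5243 = +21.0810 (running +62.8662)
  i=5: -1.3633·-3.1774 − 3.4962·-4.8689 = +21.3545 (running +84.2207)
  i=6: 3.4962·1.5002 − 2.7356·-3.1774 = +13.9374 (running +98.1581)
Area = |Σ|/2 = |98.1581|/2 = 49.0791

Area at t=0.264: 49.0791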